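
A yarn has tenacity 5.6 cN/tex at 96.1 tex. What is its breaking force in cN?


Formula: Breaking force = Tenacity * Linear density
F = 5.6 cN/tex * 96.1 tex
F = 538.16 cN

538.16 cN


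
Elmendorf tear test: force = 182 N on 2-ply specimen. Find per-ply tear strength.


Formula: Per-ply strength = Total force / Number of plies
Per-ply = 182 N / 2
Per-ply = 91 N

91 N


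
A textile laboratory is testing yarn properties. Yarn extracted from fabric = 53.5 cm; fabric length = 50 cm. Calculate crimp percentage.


Formula: Crimp% = ((L_yarn - L_fabric) / L_fabric) * 100
Step 1: Extension = 53.5 - 50 = 3.5 cm
Step 2: Crimp% = (3.5 / 50) * 100
Step 3: Crimp% = 0.07 * 100 = 7.0%

7.0%


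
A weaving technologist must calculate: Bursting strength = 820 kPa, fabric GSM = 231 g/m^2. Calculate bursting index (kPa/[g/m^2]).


Formula: Bursting Index = Bursting Strength / Fabric GSM
BI = 820 kPa / 231 g/m^2
BI = 3.550 kPa/(g/m^2)

3.550 kPa/(g/m^2)


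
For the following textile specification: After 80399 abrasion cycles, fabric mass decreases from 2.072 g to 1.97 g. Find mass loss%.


Formula: Mass loss% = ((m_before - m_after) / m_before) * 100
Step 1: Mass loss = 2.072 - 1.97 = 0.102 g
Step 2: Ratio = 0.102 / 2.072 = 0.0492278
Step 3: Mass loss% = 0.0492278 * 100 = 4.92278% ≈ 4.92%

4.92%


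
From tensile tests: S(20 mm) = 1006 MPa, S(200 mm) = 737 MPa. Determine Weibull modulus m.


Formula: m = ln(L1/L2) / ln(S2/S1)
Step 1: ln(L1/L2) = ln(20/200) = -2.30259
Step 2: S2/S1 = 737/1006 = 0.7326
Step 3: ln(S2/S1) = ln(0.7326) = -0.31116
Step 4: m = -2.30259 / -0.31116 = 7.40

7.40 (Weibull m)


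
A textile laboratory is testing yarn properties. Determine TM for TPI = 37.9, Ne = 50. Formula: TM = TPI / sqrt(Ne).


Formula: TM = TPI / sqrt(Ne)
Step 1: sqrt(Ne) = sqrt(50) = 7.0711
Step 2: TM = 37.9 / 7.0711 = 5.36

5.36 TM


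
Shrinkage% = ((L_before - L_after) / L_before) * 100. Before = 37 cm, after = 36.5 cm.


Formula: Shrinkage% = ((L_before - L_after) / L_before) * 100
Step 1: Shrinkage = 37 - 36.5 = 0.5 cm
Step 2: Shrinkage% = (0.5 / 37) * 100
Step 3: Shrinkage% = 0.013514 * 100 = 1.3514% ≈ 1.4%

1.4%


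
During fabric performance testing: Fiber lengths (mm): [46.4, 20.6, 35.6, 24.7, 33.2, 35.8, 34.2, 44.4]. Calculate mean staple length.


Formula: Mean = sum of lengths / count
Sum = 46.4 + 20.6 + 35.6 + 24.7 + 33.2 + 35.8 + 34.2 + 44.4
Sum = 274.9 mm
Mean = 274.9 / 8 = 34.36 mm

34.36 mm


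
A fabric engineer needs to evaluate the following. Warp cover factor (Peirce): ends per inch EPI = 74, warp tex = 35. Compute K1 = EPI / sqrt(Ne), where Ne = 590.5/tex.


Formula: K1 = EPI / sqrt(Ne), with Ne = 590.5 / tex_warp
Step 1: Ne = 590.5 / 35 = 16.871
Step 2: sqrt(Ne) = sqrt(16.871) = 4.1074
Step 3: K1 = 74 / 4.1074 = 18.0

18.0


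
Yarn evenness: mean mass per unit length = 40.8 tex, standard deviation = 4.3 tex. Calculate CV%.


Formula: CV% = (standard deviation / mean) * 100
Step 1: Ratio = 4.3 / 40.8 = 0.105392
Step 2: CV% = 0.105392 * 100 = 10.5392% ≈ 10.5%

10.5%


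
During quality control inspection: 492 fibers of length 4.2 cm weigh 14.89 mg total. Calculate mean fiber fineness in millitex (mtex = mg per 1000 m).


Formula: fineness (mtex) = mass (mg) / total length (km) = (mass_mg / total_length_m) * 1000
Step 1: Convert fiber length: 4.2 cm = 0.042 m
Step 2: Total fiber length = 492 * 0.042 = 20.664 m
Step 3: Linear density = 14.89 mg / 20.664 m = 0.7206 mg/m
Step 4: fineness = 0.7206 * 1000 = 720.6 mtex

720.6 mtex


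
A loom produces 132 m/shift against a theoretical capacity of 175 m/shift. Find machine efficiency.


Formula: Efficiency% = (Actual output / Theoretical output) * 100
Efficiency% = (132 / 175) * 100
Efficiency% = 0.754286 * 100 = 75.4286% ≈ 75.4%

75.4%


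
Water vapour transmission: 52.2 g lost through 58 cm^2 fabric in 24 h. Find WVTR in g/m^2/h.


Formula: WVTR = mass_loss / (area * time)
Step 1: Convert area: 58 cm^2 = 0.0058 m^2
Step 2: WVTR = 52.2 g / (0.0058 m^2 * 24 h)
Step 3: WVTR = 52.2 / 0.1392 = 375.0 g/m^2/h

375.0 g/m^2/h


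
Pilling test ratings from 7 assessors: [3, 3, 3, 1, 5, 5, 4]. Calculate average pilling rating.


Formula: Mean = sum / count
Sum = 3 + 3 + 3 + 1 + 5 + 5 + 4 = 24
Mean = 24 / 7 = 3.4

3.4


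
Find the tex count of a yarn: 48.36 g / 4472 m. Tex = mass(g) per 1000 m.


Formula: Tex = (mass_g / length_m) * 1000
Substituting: Tex = (48.36 / 4472) * 1000
Intermediate: 48.36 / 4472 = 0.01081395 g/m
Tex = 0.01081395 * 1000 = 10.81 tex

10.81 tex


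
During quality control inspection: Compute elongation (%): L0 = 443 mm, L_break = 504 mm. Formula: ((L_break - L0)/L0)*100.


Formula: Elongation (%) = ((L_break - L0) / L0) * 100
Step 1: Extension = 504 - 443 = 61 mm
Step 2: Elongation = (61 / 443) * 100
Step 3: Elongation = 0.137698 * 100 = 13.7698% ≈ 13.8%

13.8%


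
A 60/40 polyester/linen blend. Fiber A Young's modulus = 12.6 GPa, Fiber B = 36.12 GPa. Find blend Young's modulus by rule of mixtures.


Formula: Blend property = (fraction_A * property_A) + (fraction_B * property_B)
Step 1: Contribution A = 60/100 * 12.6 GPa = 7.56 GPa
Step 2: Contribution B = 40/100 * 36.12 GPa = 14.448 GPa
Step 3: Blend Young's modulus = 7.56 + 14.448 = 22.008 GPa

22.008 GPa


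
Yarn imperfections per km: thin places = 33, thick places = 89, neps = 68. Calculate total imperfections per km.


Formula: Total = thin places + thick places + neps
Total = 33 + 89 + 68
Total = 190 imperfections/km

190 imperfections/km


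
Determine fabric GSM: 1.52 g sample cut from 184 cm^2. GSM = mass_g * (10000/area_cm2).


Formula: GSM = mass_g / area_m2
Step 1: Convert area: 184 cm^2 = 184 / 10000 = 0.0184 m^2
Step 2: GSM = 1.52 g / 0.0184 m^2 = 82.6 g/m^2

82.6 g/m^2


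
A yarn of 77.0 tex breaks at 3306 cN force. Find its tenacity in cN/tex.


Formula: Tenacity = Breaking force / Linear density
Tenacity = 3306 cN / 77.0 tex
Tenacity = 42.94 cN/tex

42.94 cN/tex


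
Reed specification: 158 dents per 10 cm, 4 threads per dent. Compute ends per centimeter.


Formula: EPC = (dents per 10 cm * ends per dent) / 10
Step 1: Total ends per 10 cm = 158 * 4 = 632
Step 2: EPC = 632 / 10 = 63.2 ends/cm

63.2 ends/cm


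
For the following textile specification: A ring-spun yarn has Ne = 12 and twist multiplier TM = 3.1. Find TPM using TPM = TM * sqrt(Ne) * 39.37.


Formula: TPM = TM * sqrt(Ne) * 39.37
Step 1: sqrt(Ne) = sqrt(12) = 3.4641
Step 2: TM * sqrt(Ne) = 3.1 * 3.4641 = 10.7387
Step 3: TPM = 10.7387 * 39.37 = 423 twists/m

423 twists/m


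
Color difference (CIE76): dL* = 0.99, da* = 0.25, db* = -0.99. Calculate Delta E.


Formula: Delta E = sqrt(dL*^2 + da*^2 + db*^2)
Step 1: dL*^2 = 0.99^2 = 0.9801
Step 2: da*^2 = 0.25^2 = 0.0625
Step 3: db*^2 = (-0.99)^2 = 0.9801
Step 4: Sum = 0.9801 + 0.0625 + 0.9801 = 2.0227
Step 5: Delta E = sqrt(2.0227) = 1.42

1.42 Delta E


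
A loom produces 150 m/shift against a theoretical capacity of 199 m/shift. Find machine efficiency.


Formula: Efficiency% = (Actual output / Theoretical output) * 100
Efficiency% = (150 / 199) * 100
Efficiency% = 0.753769 * 100 = 75.3769% ≈ 75.4%

75.4%


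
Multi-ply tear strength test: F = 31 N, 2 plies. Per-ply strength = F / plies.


Formula: Per-ply strength = Total force / Number of plies
Per-ply = 31 N / 2
Per-ply = 15.5 N

15.5 N


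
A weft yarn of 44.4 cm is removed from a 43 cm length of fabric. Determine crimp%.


Formula: Crimp% = ((L_yarn - L_fabric) / L_fabric) * 100
Step 1: Extension = 44.4 - 43 = 1.4 cm
Step 2: Crimp% = (1.4 / 43) * 100
Step 3: Crimp% = 0.032558 * 100 = 3.2558% ≈ 3.3%

3.3%


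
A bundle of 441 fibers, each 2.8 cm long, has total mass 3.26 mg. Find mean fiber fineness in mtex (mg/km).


Formula: fineness (mtex) = mass (mg) / total length (km) = (mass_mg / total_length_m) * 1000
Step 1: Convert fiber length: 2.8 cm = 0.028 m
Step 2: Total fiber length = 441 * 0.028 = 12.348 m
Step 3: Linear density = 3.26 mg / 12.348 m = 0.2640 mg/m
Step 4: fineness = 0.2640 * 1000 = 264.0 mtex

264.0 mtex


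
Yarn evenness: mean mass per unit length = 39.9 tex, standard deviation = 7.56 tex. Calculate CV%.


Formula: CV% = (standard deviation / mean) * 100
Step 1: Ratio = 7.56 / 39.9 = 0.189474
Step 2: CV% = 0.189474 * 100 = 18.9474% ≈ 18.9%

18.9%


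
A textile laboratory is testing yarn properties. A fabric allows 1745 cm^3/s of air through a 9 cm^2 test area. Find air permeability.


Formula: Air Permeability = Airflow / Test Area
AP = 1745 cm^3/s / 9 cm^2
AP = 193.9 cm^3/s/cm^2

193.9 cm^3/s/cm^2


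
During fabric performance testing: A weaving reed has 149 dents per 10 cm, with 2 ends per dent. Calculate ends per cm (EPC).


Formula: EPC = (dents per 10 cm * ends per dent) / 10
Step 1: Total ends per 10 cm = 149 * 2 = 298
Step 2: EPC = 298 / 10 = 29.8 ends/cm

29.8 ends/cm


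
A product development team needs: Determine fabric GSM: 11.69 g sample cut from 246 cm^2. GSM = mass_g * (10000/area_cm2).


Formula: GSM = mass_g / area_m2
Step 1: Convert area: 246 cm^2 = 246 / 10000 = 0.0246 m^2
Step 2: GSM = 11.69 g / 0.0246 m^2 = 475.2 g/m^2

475.2 g/m^2


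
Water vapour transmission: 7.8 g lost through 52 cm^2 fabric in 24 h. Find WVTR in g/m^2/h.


Formula: WVTR = mass_loss / (area * time)
Step 1: Convert area: 52 cm^2 = 0.0052 m^2
Step 2: WVTR = 7.8 g / (0.0052 m^2 * 24 h)
Step 3: WVTR = 7.8 / 0.1248 = 62.5 g/m^2/h

62.5 g/m^2/h


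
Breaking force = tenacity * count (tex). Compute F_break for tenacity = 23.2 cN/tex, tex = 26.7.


Formula: Breaking force = Tenacity * Linear density
F = 23.2 cN/tex * 26.7 tex
F = 619.44 cN

619.44 cN


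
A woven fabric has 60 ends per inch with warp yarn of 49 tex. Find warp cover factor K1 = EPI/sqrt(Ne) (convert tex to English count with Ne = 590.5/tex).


Formula: K1 = EPI / sqrt(Ne), with Ne = 590.5 / tex_warp
Step 1: Ne = 590.5 / 49 = 12.051
Step 2: sqrt(Ne) = sqrt(12.051) = 3.4715
Step 3: K1 = 60 / 3.4715 = 17.3

17.3


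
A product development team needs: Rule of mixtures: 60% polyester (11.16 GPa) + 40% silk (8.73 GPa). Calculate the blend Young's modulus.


Formula: Blend property = (fraction_A * property_A) + (fraction_B * property_B)
Step 1: Contribution A = 60/100 * 11.16 GPa = 6.696 GPa
Step 2: Contribution B = 40/100 * 8.73 GPa = 3.492 GPa
Step 3: Blend Young's modulus = 6.696 + 3.492 = 10.188 GPa

10.188 GPa


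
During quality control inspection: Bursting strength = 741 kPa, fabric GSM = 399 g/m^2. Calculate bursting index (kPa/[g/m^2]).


Formula: Bursting Index = Bursting Strength / Fabric GSM
BI = 741 kPa / 399 g/m^2
BI = 1.857 kPa/(g/m^2)

1.857 kPa/(g/m^2)


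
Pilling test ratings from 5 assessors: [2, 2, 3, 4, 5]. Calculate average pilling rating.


Formula: Mean = sum / count
Sum = 2 + 2 + 3 + 4 + 5 = 16
Mean = 16 / 5 = 3.2

3.2


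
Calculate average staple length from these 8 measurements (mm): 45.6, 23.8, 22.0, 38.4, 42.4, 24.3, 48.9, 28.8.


Formula: Mean = sum of lengths / count
Sum = 45.6 + 23.8 + 22.0 + 38.4 + 42.4 + 24.3 + 48.9 + 28.8
Sum = 274.2 mm
Mean = 274.2 / 8 = 34.28 mm

34.28 mm


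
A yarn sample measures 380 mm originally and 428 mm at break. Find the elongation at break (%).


Formula: Elongation (%) = ((L_break - L0) / L0) * 100
Step 1: Extension = 428 - 380 = 48 mm
Step 2: Elongation = (48 / 380) * 100
Step 3: Elongation = 0.126316 * 100 = 12.6316% ≈ 12.6%

12.6%


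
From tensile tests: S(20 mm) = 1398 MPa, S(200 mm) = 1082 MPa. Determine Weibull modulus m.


Formula: m = ln(L1/L2) / ln(S2/S1)
Step 1: ln(L1/L2) = ln(20/200) = -2.30259
Step 2: S2/S1 = 1082/1398 = 0.77396
Step 3: ln(S2/S1) = ln(0.77396) = -0.25624
Step 4: m = -2.30259 / -0.25624 = 8.99

8.99 (Weibull m)


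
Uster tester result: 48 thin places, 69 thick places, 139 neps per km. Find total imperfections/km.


Formula: Total = thin places + thick places + neps
Total = 48 + 69 + 139
Total = 256 imperfections/km

256 imperfections/km


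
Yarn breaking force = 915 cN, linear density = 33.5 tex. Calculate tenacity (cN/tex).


Formula: Tenacity = Breaking force / Linear density
Tenacity = 915 cN / 33.5 tex
Tenacity = 27.31 cN/tex

27.31 cN/tex


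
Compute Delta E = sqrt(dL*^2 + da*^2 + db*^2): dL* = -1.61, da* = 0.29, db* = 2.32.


Formula: Delta E = sqrt(dL*^2 + da*^2 + db*^2)
Step 1: dL*^2 = (-1.61)^2 = 2.5921
Step 2: da*^2 = 0.29^2 = 0.0841
Step 3: db*^2 = 2.32^2 = 5.3824
Step 4: Sum = 2.5921 + 0.0841 + 5.3824 = 8.0586
Step 5: Delta E = sqrt(8.0586) = 2.84

2.84 Delta E


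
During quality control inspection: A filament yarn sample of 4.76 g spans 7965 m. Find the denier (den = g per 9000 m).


Formula: den = (mass_g / length_m) * 9000
Substituting: den = (4.76 / 7965) * 9000
Intermediate: 4.76 / 7965 = 0.00059761 g/m
den = 0.00059761 * 9000 = 5.4 denier

5.4 denier


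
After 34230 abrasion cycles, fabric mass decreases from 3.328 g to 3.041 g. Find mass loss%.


Formula: Mass loss% = ((m_before - m_after) / m_before) * 100
Step 1: Mass loss = 3.328 - 3.041 = 0.287 g
Step 2: Ratio = 0.287 / 3.328 = 0.086238
Step 3: Mass loss% = 0.086238 * 100 = 8.6238% ≈ 8.62%

8.62%


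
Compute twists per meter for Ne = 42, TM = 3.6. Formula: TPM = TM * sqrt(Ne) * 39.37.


Formula: TPM = TM * sqrt(Ne) * 39.37
Step 1: sqrt(Ne) = sqrt(42) = 6.4807
Step 2: TM * sqrt(Ne) = 3.6 * 6.4807 = 23.3305
Step 3: TPM = 23.3305 * 39.37 = 919 twists/m

919 twists/m


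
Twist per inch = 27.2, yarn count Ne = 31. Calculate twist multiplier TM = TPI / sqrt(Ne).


Formula: TM = TPI / sqrt(Ne)
Step 1: sqrt(Ne) = sqrt(31) = 5.5678
Step 2: TM = 27.2 / 5.5678 = 4.89

4.89 TM


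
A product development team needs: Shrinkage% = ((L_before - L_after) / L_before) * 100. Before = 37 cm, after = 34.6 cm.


Formula: Shrinkage% = ((L_before - L_after) / L_before) * 100
Step 1: Shrinkage = 37 - 34.6 = 2.4 cm
Step 2: Shrinkage% = (2.4 / 37) * 100
Step 3: Shrinkage% = 0.064865 * 100 = 6.4865% ≈ 6.5%

6.5%


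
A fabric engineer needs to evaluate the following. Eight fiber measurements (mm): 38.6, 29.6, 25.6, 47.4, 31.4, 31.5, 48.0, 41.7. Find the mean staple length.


Formula: Mean = sum of lengths / count
Sum = 38.6 + 29.6 + 25.6 + 47.4 + 31.4 + 31.5 + 48.0 + 41.7
Sum = 293.8 mm
Mean = 293.8 / 8 = 36.73 mm

36.73 mm


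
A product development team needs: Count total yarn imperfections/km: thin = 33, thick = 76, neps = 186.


Formula: Total = thin places + thick places + neps
Total = 33 + 76 + 186
Total = 295 imperfections/km

295 imperfections/km


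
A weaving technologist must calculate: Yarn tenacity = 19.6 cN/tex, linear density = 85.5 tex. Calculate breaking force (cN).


Formula: Breaking force = Tenacity * Linear density
F = 19.6 cN/tex * 85.5 tex
F = 1675.80 cN

1675.80 cN


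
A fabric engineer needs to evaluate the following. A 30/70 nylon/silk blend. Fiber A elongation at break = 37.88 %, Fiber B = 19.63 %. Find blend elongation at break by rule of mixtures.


Formula: Blend property = (fraction_A * property_A) + (fraction_B * property_B)
Step 1: Contribution A = 30/100 * 37.88 % = 11.364 %
Step 2: Contribution B = 70/100 * 19.63 % = 13.741 %
Step 3: Blend elongation at break = 11.364 + 13.741 = 25.105 %

25.105 %


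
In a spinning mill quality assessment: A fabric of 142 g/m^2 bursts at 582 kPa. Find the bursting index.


Formula: Bursting Index = Bursting Strength / Fabric GSM
BI = 582 kPa / 142 g/m^2
BI = 4.099 kPa/(g/m^2)

4.099 kPa/(g/m^2)


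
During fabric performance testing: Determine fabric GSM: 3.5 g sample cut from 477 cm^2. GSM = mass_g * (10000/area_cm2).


Formula: GSM = mass_g / area_m2
Step 1: Convert area: 477 cm^2 = 477 / 10000 = 0.0477 m^2
Step 2: GSM = 3.5 g / 0.0477 m^2 = 73.4 g/m^2

73.4 g/m^2


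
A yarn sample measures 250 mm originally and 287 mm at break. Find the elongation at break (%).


Formula: Elongation (%) = ((L_break - L0) / L0) * 100
Step 1: Extension = 287 - 250 = 37 mm
Step 2: Elongation = (37 / 250) * 100
Step 3: Elongation = 0.148 * 100 = 14.8%

14.8%


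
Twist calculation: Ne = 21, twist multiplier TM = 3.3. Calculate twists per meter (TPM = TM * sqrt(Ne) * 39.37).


Formula: TPM = TM * sqrt(Ne) * 39.37
Step 1: sqrt(Ne) = sqrt(21) = 4.5826
Step 2: TM * sqrt(Ne) = 3.3 * 4.5826 = 15.1226
Step 3: TPM = 15.1226 * 39.37 = 595 twists/m

595 twists/m


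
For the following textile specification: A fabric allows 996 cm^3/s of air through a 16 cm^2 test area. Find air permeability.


Formula: Air Permeability = Airflow / Test Area
AP = 996 cm^3/s / 16 cm^2
AP = 62.3 cm^3/s/cm^2

62.3 cm^3/s/cm^2


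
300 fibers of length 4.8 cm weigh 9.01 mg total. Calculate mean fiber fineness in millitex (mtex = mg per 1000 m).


Formula: fineness (mtex) = mass (mg) / total length (km) = (mass_mg / total_length_m) * 1000
Step 1: Convert fiber length: 4.8 cm = 0.048 m
Step 2: Total fiber length = 300 * 0.048 = 14.4 m
Step 3: Linear density = 9.01 mg / 14.4 m = 0.6257 mg/m
Step 4: fineness = 0.6257 * 1000 = 625.7 mtex

625.7 mtex


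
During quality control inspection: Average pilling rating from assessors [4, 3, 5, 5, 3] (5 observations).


Formula: Mean = sum / count
Sum = 4 + 3 + 5 + 5 + 3 = 20
Mean = 20 / 5 = 4.0

4.0


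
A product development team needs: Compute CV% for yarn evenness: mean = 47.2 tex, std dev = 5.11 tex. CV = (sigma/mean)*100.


Formula: CV% = (standard deviation / mean) * 100
Step 1: Ratio = 5.11 / 47.2 = 0.108263
Step 2: CV% = 0.108263 * 100 = 10.8263% ≈ 10.8%

10.8%


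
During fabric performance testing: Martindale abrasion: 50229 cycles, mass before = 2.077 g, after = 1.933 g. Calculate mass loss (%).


Formula: Mass loss% = ((m_before - m_after) / m_before) * 100
Step 1: Mass loss = 2.077 - 1.933 = 0.144 g
Step 2: Ratio = 0.144 / 2.077 = 0.0693308
Step 3: Mass loss% = 0.0693308 * 100 = 6.93308% ≈ 6.93%

6.93%


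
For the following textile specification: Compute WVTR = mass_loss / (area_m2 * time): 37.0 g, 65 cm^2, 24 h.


Formula: WVTR = mass_loss / (area * time)
Step 1: Convert area: 65 cm^2 = 0.0065 m^2
Step 2: WVTR = 37.0 g / (0.0065 m^2 * 24 h)
Step 3: WVTR = 37.0 / 0.156 = 237.2 g/m^2/h

237.2 g/m^2/h


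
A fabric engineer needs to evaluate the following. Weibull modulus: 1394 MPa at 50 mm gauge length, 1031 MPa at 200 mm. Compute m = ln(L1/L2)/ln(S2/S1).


Formula: m = ln(L1/L2) / ln(S2/S1)
Step 1: ln(L1/L2) = ln(50/200) = -1.38629
Step 2: S2/S1 = 1031/1394 = 0.7396
Step 3: ln(S2/S1) = ln(0.7396) = -0.30165
Step 4: m = -1.38629 / -0.30165 = 4.60

4.60 (Weibull m)


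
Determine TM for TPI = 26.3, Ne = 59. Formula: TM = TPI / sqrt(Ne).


Formula: TM = TPI / sqrt(Ne)
Step 1: sqrt(Ne) = sqrt(59) = 7.6811
Step 2: TM = 26.3 / 7.6811 = 3.42

3.42 TM


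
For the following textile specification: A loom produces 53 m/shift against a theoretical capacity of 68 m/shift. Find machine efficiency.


Formula: Efficiency% = (Actual output / Theoretical output) * 100
Efficiency% = (53 / 68) * 100
Efficiency% = 0.779412 * 100 = 77.9412% ≈ 77.9%

77.9%


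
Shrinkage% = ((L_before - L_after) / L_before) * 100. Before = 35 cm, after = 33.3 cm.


Formula: Shrinkage% = ((L_before - L_after) / L_before) * 100
Step 1: Shrinkage = 35 - 33.3 = 1.7 cm
Step 2: Shrinkage% = (1.7 / 35) * 100
Step 3: Shrinkage% = 0.048571 * 100 = 4.8571% ≈ 4.9%

4.9%


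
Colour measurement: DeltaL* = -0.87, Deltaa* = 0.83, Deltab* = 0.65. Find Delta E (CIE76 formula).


Formula: Delta E = sqrt(dL*^2 + da*^2 + db*^2)
Step 1: dL*^2 = (-0.87)^2 = 0.7569
Step 2: da*^2 = 0.83^2 = 0.6889
Step 3: db*^2 = 0.65^2 = 0.4225
Step 4: Sum = 0.7569 + 0.6889 + 0.4225 = 1.8683
Step 5: Delta E = sqrt(1.8683) = 1.37

1.37 Delta E


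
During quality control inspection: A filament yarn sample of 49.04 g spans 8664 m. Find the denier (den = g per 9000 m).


Formula: den = (mass_g / length_m) * 9000
Substituting: den = (49.04 / 8664) * 9000
Intermediate: 49.04 / 8664 = 0.0056602 g/m
den = 0.0056602 * 9000 = 50.9 denier

50.9 denier


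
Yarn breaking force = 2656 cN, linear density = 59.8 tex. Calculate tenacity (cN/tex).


Formula: Tenacity = Breaking force / Linear density
Tenacity = 2656 cN / 59.8 tex
Tenacity = 44.41 cN/tex

44.41 cN/tex


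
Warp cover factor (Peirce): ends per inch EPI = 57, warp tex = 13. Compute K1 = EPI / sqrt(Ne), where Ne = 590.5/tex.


Formula: K1 = EPI / sqrt(Ne), with Ne = 590.5 / tex_warp
Step 1: Ne = 590.5 / 13 = 45.423
Step 2: sqrt(Ne) = sqrt(45.423) = 6.7397
Step 3: K1 = 57 / 6.7397 = 8.5

8.5


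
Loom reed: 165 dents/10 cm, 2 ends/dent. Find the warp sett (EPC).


Formula: EPC = (dents per 10 cm * ends per dent) / 10
Step 1: Total ends per 10 cm = 165 * 2 = 330
Step 2: EPC = 330 / 10 = 33.0 ends/cm

33.0 ends/cm


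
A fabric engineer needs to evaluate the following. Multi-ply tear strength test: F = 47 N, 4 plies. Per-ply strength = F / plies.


Formula: Per-ply strength = Total force / Number of plies
Per-ply = 47 N / 4
Per-ply = 11.75 N

11.75 N


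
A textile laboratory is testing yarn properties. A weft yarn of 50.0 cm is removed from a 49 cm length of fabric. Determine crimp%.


Formula: Crimp% = ((L_yarn - L_fabric) / L_fabric) * 100
Step 1: Extension = 50.0 - 49 = 1.0 cm
Step 2: Crimp% = (1.0 / 49) * 100
Step 3: Crimp% = 0.020408 * 100 = 2.0408% ≈ 2.0%

2.0%


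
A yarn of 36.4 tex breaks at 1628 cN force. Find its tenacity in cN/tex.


Formula: Tenacity = Breaking force / Linear density
Tenacity = 1628 cN / 36.4 tex
Tenacity = 44.73 cN/tex

44.73 cN/tex


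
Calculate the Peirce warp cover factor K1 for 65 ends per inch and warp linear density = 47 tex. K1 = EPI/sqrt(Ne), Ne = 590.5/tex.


Formula: K1 = EPI / sqrt(Ne), with Ne = 590.5 / tex_warp
Step 1: Ne = 590.5 / 47 = 12.564
Step 2: sqrt(Ne) = sqrt(12.564) = 3.5446
Step 3: K1 = 65 / 3.5446 = 18.3

18.3


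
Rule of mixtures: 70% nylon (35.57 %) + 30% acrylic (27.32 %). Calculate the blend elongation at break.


Formula: Blend property = (fraction_A * property_A) + (fraction_B * property_B)
Step 1: Contribution A = 70/100 * 35.57 % = 24.899 %
Step 2: Contribution B = 30/100 * 27.32 % = 8.196 %
Step 3: Blend elongation at break = 24.899 + 8.196 = 33.095 %

33.095 %


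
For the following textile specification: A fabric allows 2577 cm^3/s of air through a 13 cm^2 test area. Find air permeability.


Formula: Air Permeability = Airflow / Test Area
AP = 2577 cm^3/s / 13 cm^2
AP = 198.2 cm^3/s/cm^2

198.2 cm^3/s/cm^2


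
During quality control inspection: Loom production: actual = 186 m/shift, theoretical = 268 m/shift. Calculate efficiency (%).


Formula: Efficiency% = (Actual output / Theoretical output) * 100
Efficiency% = (186 / 268) * 100
Efficiency% = 0.69403 * 100 = 69.403% ≈ 69.4%

69.4%


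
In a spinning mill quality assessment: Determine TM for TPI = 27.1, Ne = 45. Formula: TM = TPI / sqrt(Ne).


Formula: TM = TPI / sqrt(Ne)
Step 1: sqrt(Ne) = sqrt(45) = 6.7082
Step 2: TM = 27.1 / 6.7082 = 4.04

4.04 TM


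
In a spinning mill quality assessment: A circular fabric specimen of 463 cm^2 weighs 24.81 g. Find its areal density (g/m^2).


Formula: GSM = mass_g / area_m2
Step 1: Convert area: 463 cm^2 = 463 / 10000 = 0.0463 m^2
Step 2: GSM = 24.81 g / 0.0463 m^2 = 535.9 g/m^2

535.9 g/m^2


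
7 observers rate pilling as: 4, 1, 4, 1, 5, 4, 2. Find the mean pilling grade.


Formula: Mean = sum / count
Sum = 4 + 1 + 4 + 1 + 5 + 4 + 2 = 21
Mean = 21 / 7 = 3.0

3.0


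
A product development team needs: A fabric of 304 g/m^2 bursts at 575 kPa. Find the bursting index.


Formula: Bursting Index = Bursting Strength / Fabric GSM
BI = 575 kPa / 304 g/m^2
BI = 1.891 kPa/(g/m^2)

1.891 kPa/(g/m^2)


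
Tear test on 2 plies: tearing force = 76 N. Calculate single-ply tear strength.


Formula: Per-ply strength = Total force / Number of plies
Per-ply = 76 N / 2
Per-ply = 38 N

38 N


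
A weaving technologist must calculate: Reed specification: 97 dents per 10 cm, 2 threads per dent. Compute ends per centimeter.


Formula: EPC = (dents per 10 cm * ends per dent) / 10
Step 1: Total ends per 10 cm = 97 * 2 = 194
Step 2: EPC = 194 / 10 = 19.4 ends/cm

19.4 ends/cm


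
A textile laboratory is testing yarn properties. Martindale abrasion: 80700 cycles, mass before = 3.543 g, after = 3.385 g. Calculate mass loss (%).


Formula: Mass loss% = ((m_before - m_after) / m_before) * 100
Step 1: Mass loss = 3.543 - 3.385 = 0.158 g
Step 2: Ratio = 0.158 / 3.543 = 0.044595
Step 3: Mass loss% = 0.044595 * 100 = 4.4595% ≈ 4.46%

4.46%


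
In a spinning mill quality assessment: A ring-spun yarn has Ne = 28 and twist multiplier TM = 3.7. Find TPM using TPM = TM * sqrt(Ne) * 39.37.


Formula: TPM = TM * sqrt(Ne) * 39.37
Step 1: sqrt(Ne) = sqrt(28) = 5.2915
Step 2: TM * sqrt(Ne) = 3.7 * 5.2915 = 19.5786
Step 3: TPM = 19.5786 * 39.37 = 771 twists/m

771 twists/m


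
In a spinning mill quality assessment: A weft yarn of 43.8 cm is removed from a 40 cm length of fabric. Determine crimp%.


Formula: Crimp% = ((L_yarn - L_fabric) / L_fabric) * 100
Step 1: Extension = 43.8 - 40 = 3.8 cm
Step 2: Crimp% = (3.8 / 40) * 100
Step 3: Crimp% = 0.095 * 100 = 9.5%

9.5%


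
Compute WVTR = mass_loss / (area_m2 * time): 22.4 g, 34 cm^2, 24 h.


Formula: WVTR = mass_loss / (area * time)
Step 1: Convert area: 34 cm^2 = 0.0034 m^2
Step 2: WVTR = 22.4 g / (0.0034 m^2 * 24 h)
Step 3: WVTR = 22.4 / 0.0816 = 274.5 g/m^2/h

274.5 g/m^2/h


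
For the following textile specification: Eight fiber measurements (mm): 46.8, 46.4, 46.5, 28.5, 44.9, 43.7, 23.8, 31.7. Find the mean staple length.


Formula: Mean = sum of lengths / count
Sum = 46.8 + 46.4 + 46.5 + 28.5 + 44.9 + 43.7 + 23.8 + 31.7
Sum = 312.3 mm
Mean = 312.3 / 8 = 39.04 mm

39.04 mm


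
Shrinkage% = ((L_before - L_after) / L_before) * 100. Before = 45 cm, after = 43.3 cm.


Formula: Shrinkage% = ((L_before - L_after) / L_before) * 100
Step 1: Shrinkage = 45 - 43.3 = 1.7 cm
Step 2: Shrinkage% = (1.7 / 45) * 100
Step 3: Shrinkage% = 0.037778 * 100 = 3.7778% ≈ 3.8%

3.8%


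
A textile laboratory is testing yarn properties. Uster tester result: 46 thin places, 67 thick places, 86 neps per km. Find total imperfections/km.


Formula: Total = thin places + thick places + neps
Total = 46 + 67 + 86
Total = 199 imperfections/km

199 imperfections/km


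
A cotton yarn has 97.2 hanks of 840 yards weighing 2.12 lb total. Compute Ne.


Formula: Ne = hanks / mass_lb
Substituting: Ne = 97.2 / 2.12
Ne = 45.8

45.8 Ne


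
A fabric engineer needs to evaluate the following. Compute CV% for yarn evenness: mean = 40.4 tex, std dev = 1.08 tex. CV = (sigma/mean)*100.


Formula: CV% = (standard deviation / mean) * 100
Step 1: Ratio = 1.08 / 40.4 = 0.026733
Step 2: CV% = 0.026733 * 100 = 2.6733% ≈ 2.7%

2.7%


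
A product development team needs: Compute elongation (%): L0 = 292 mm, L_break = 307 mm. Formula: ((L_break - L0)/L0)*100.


Formula: Elongation (%) = ((L_break - L0) / L0) * 100
Step 1: Extension = 307 - 292 = 15 mm
Step 2: Elongation = (15 / 292) * 100
Step 3: Elongation = 0.05137 * 100 = 5.137% ≈ 5.1%

5.1%


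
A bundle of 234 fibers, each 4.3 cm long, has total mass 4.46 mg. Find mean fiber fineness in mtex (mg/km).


Formula: fineness (mtex) = mass (mg) / total length (km) = (mass_mg / total_length_m) * 1000
Step 1: Convert fiber length: 4.3 cm = 0.043 m
Step 2: Total fiber length = 234 * 0.043 = 10.062 m
Step 3: Linear density = 4.46 mg / 10.062 m = 0.4433 mg/m
Step 4: fineness = 0.4433 * 1000 = 443.3 mtex

443.3 mtex


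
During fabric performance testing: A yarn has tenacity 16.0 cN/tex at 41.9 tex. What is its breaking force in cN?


Formula: Breaking force = Tenacity * Linear density
F = 16.0 cN/tex * 41.9 tex
F = 670.40 cN

670.40 cN


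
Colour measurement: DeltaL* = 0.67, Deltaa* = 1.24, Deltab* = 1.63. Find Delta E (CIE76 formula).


Formula: Delta E = sqrt(dL*^2 + da*^2 + db*^2)
Step 1: dL*^2 = 0.67^2 = 0.4489
Step 2: da*^2 = 1.24^2 = 1.5376
Step 3: db*^2 = 1.63^2 = 2.6569
Step 4: Sum = 0.4489 + 1.5376 + 2.6569 = 4.6434
Step 5: Delta E = sqrt(4.6434) = 2.15

2.15 Delta E


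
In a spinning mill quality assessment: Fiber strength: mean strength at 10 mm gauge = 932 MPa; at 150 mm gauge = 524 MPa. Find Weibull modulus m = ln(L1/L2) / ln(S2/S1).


Formula: m = ln(L1/L2) / ln(S2/S1)
Step 1: ln(L1/L2) = ln(10/150) = -2.70805
Step 2: S2/S1 = 524/932 = 0.56223
Step 3: ln(S2/S1) = ln(0.56223) = -0.57584
Step 4: m = -2.70805 / -0.57584 = 4.70

4.70 (Weibull m)


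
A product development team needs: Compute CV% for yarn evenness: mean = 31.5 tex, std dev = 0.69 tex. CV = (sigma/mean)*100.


Formula: CV% = (standard deviation / mean) * 100
Step 1: Ratio = 0.69 / 31.5 = 0.021905
Step 2: CV% = 0.021905 * 100 = 2.1905% ≈ 2.2%

2.2%


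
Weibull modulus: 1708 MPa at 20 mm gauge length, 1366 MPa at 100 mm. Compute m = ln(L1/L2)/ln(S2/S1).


Formula: m = ln(L1/L2) / ln(S2/S1)
Step 1: ln(L1/L2) = ln(20/100) = -1.60944
Step 2: S2/S1 = 1366/1708 = 0.79977
Step 3: ln(S2/S1) = ln(0.79977) = -0.22343
Step 4: m = -1.60944 / -0.22343 = 7.20

7.20 (Weibull m)


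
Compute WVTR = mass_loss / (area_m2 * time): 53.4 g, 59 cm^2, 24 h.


Formula: WVTR = mass_loss / (area * time)
Step 1: Convert area: 59 cm^2 = 0.0059 m^2
Step 2: WVTR = 53.4 g / (0.0059 m^2 * 24 h)
Step 3: WVTR = 53.4 / 0.1416 = 377.1 g/m^2/h

377.1 g/m^2/h


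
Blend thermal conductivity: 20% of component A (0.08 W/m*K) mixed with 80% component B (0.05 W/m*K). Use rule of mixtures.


Formula: Blend property = (fraction_A * property_A) + (fraction_B * property_B)
Step 1: Contribution A = 20/100 * 0.08 W/m*K = 0.016 W/m*K
Step 2: Contribution B = 80/100 * 0.05 W/m*K = 0.04 W/m*K
Step 3: Blend thermal conductivity = 0.016 + 0.04 = 0.056 W/m*K

0.056 W/m*K


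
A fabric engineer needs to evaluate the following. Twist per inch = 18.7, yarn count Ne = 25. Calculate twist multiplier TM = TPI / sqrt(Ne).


Formula: TM = TPI / sqrt(Ne)
Step 1: sqrt(Ne) = sqrt(25) = 5
Step 2: TM = 18.7 / 5 = 3.74

3.74 TM


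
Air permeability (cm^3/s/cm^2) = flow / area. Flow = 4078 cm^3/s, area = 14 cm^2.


Formula: Air Permeability = Airflow / Test Area
AP = 4078 cm^3/s / 14 cm^2
AP = 291.3 cm^3/s/cm^2

291.3 cm^3/s/cm^2


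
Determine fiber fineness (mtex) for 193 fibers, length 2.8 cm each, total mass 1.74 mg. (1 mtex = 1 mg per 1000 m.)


Formula: fineness (mtex) = mass (mg) / total length (km) = (mass_mg / total_length_m) * 1000
Step 1: Convert fiber length: 2.8 cm = 0.028 m
Step 2: Total fiber length = 193 * 0.028 = 5.404 m
Step 3: Linear density = 1.74 mg / 5.404 m = 0.3220 mg/m
Step 4: fineness = 0.3220 * 1000 = 322.0 mtex

322.0 mtex


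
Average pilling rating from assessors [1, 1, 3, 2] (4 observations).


Formula: Mean = sum / count
Sum = 1 + 1 + 3 + 2 = 7
Mean = 7 / 4 = 1.8

1.8


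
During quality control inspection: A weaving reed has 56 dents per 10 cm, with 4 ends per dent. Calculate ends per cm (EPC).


Formula: EPC = (dents per 10 cm * ends per dent) / 10
Step 1: Total ends per 10 cm = 56 * 4 = 224
Step 2: EPC = 224 / 10 = 22.4 ends/cm

22.4 ends/cm


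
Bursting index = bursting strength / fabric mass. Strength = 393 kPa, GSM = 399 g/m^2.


Formula: Bursting Index = Bursting Strength / Fabric GSM
BI = 393 kPa / 399 g/m^2
BI = 0.985 kPa/(g/m^2)

0.985 kPa/(g/m^2)


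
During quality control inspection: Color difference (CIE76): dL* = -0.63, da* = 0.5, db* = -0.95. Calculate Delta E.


Formula: Delta E = sqrt(dL*^2 + da*^2 + db*^2)
Step 1: dL*^2 = (-0.63)^2 = 0.3969
Step 2: da*^2 = 0.5^2 = 0.25
Step 3: db*^2 = (-0.95)^2 = 0.9025
Step 4: Sum = 0.3969 + 0.25 + 0.9025 = 1.5494
Step 5: Delta E = sqrt(1.5494) = 1.24

1.24 Delta E


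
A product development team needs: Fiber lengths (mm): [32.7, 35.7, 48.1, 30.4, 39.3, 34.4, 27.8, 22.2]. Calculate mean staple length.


Formula: Mean = sum of lengths / count
Sum = 32.7 + 35.7 + 48.1 + 30.4 + 39.3 + 34.4 + 27.8 + 22.2
Sum = 270.6 mm
Mean = 270.6 / 8 = 33.83 mm

33.83 mm


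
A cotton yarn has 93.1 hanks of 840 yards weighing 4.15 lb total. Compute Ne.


Formula: Ne = hanks / mass_lb
Substituting: Ne = 93.1 / 4.15
Ne = 22.4

22.4 Ne


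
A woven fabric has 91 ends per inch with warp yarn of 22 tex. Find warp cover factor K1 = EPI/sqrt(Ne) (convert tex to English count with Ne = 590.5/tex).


Formula: K1 = EPI / sqrt(Ne), with Ne = 590.5 / tex_warp
Step 1: Ne = 590.5 / 22 = 26.841
Step 2: sqrt(Ne) = sqrt(26.841) = 5.1808
Step 3: K1 = 91 / 5.1808 = 17.6

17.6


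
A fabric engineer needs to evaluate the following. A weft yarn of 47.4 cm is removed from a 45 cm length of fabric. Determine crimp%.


Formula: Crimp% = ((L_yarn - L_fabric) / L_fabric) * 100
Step 1: Extension = 47.4 - 45 = 2.4 cm
Step 2: Crimp% = (2.4 / 45) * 100
Step 3: Crimp% = 0.053333 * 100 = 5.3333% ≈ 5.3%

5.3%


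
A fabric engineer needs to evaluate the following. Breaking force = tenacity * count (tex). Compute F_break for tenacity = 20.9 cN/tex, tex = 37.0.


Formula: Breaking force = Tenacity * Linear density
F = 20.9 cN/tex * 37.0 tex
F = 773.30 cN

773.30 cN


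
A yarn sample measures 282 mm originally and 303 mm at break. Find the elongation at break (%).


Formula: Elongation (%) = ((L_break - L0) / L0) * 100
Step 1: Extension = 303 - 282 = 21 mm
Step 2: Elongation = (21 / 282) * 100
Step 3: Elongation = 0.074468 * 100 = 7.4468% ≈ 7.4%

7.4%


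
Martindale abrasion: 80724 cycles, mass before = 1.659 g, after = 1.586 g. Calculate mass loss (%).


Formula: Mass loss% = ((m_before - m_after) / m_before) * 100
Step 1: Mass loss = 1.659 - 1.586 = 0.073 g
Step 2: Ratio = 0.073 / 1.659 = 0.0440024
Step 3: Mass loss% = 0.0440024 * 100 = 4.40024% ≈ 4.40%

4.40%


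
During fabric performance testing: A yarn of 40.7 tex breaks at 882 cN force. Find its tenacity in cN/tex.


Formula: Tenacity = Breaking force / Linear density
Tenacity = 882 cN / 40.7 tex
Tenacity = 21.67 cN/tex

21.67 cN/tex


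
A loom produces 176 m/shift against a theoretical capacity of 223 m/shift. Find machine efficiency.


Formula: Efficiency% = (Actual output / Theoretical output) * 100
Efficiency% = (176 / 223) * 100
Efficiency% = 0.789238 * 100 = 78.9238% ≈ 78.9%

78.9%


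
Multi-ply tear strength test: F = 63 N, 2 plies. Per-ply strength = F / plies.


Formula: Per-ply strength = Total force / Number of plies
Per-ply = 63 N / 2
Per-ply = 31.5 N

31.5 N


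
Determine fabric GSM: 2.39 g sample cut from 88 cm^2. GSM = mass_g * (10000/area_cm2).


Formula: GSM = mass_g / area_m2
Step 1: Convert area: 88 cm^2 = 88 / 10000 = 0.0088 m^2
Step 2: GSM = 2.39 g / 0.0088 m^2 = 271.6 g/m^2

271.6 g/m^2


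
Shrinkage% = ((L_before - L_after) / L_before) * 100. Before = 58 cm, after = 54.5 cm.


Formula: Shrinkage% = ((L_before - L_after) / L_before) * 100
Step 1: Shrinkage = 58 - 54.5 = 3.5 cm
Step 2: Shrinkage% = (3.5 / 58) * 100
Step 3: Shrinkage% = 0.060345 * 100 = 6.0345% ≈ 6.0%

6.0%


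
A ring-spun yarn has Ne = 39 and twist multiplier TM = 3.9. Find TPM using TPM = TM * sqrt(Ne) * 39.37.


Formula: TPM = TM * sqrt(Ne) * 39.37
Step 1: sqrt(Ne) = sqrt(39) = 6.245
Step 2: TM * sqrt(Ne) = 3.9 * 6.245 = 24.3555
Step 3: TPM = 24.3555 * 39.37 = 959 twists/m

959 twists/m


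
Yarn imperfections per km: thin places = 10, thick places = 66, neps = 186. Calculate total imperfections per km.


Formula: Total = thin places + thick places + neps
Total = 10 + 66 + 186
Total = 262 imperfections/km

262 imperfections/km


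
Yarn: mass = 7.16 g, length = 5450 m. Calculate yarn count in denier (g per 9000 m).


Formula: den = (mass_g / length_m) * 9000
Substituting: den = (7.16 / 5450) * 9000
Intermediate: 7.16 / 5450 = 0.00131376 g/m
den = 0.00131376 * 9000 = 11.8 denier

11.8 denier


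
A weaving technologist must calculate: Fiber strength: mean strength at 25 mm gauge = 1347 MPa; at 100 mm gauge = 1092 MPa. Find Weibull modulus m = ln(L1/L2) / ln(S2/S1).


Formula: m = ln(L1/L2) / ln(S2/S1)
Step 1: ln(L1/L2) = ln(25/100) = -1.38629
Step 2: S2/S1 = 1092/1347 = 0.81069
Step 3: ln(S2/S1) = ln(0.81069) = -0.20987
Step 4: m = -1.38629 / -0.20987 = 6.61

6.61 (Weibull m)


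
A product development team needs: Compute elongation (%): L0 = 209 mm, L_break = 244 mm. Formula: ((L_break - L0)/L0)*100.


Formula: Elongation (%) = ((L_break - L0) / L0) * 100
Step 1: Extension = 244 - 209 = 35 mm
Step 2: Elongation = (35 / 209) * 100
Step 3: Elongation = 0.167464 * 100 = 16.7464% ≈ 16.7%

16.7%


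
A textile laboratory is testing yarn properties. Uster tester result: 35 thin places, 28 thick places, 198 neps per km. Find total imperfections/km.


Formula: Total = thin places + thick places + neps
Total = 35 + 28 + 198
Total = 261 imperfections/km

261 imperfections/km


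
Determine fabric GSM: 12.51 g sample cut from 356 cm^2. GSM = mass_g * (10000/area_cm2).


Formula: GSM = mass_g / area_m2
Step 1: Convert area: 356 cm^2 = 356 / 10000 = 0.0356 m^2
Step 2: GSM = 12.51 g / 0.0356 m^2 = 351.4 g/m^2

351.4 g/m^2


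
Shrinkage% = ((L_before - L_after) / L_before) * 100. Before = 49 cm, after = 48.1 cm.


Formula: Shrinkage% = ((L_before - L_after) / L_before) * 100
Step 1: Shrinkage = 49 - 48.1 = 0.9 cm
Step 2: Shrinkage% = (0.9 / 49) * 100
Step 3: Shrinkage% = 0.018367 * 100 = 1.8367% ≈ 1.8%

1.8%


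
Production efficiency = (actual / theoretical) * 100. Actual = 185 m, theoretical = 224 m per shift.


Formula: Efficiency% = (Actual output / Theoretical output) * 100
Efficiency% = (185 / 224) * 100
Efficiency% = 0.825893 * 100 = 82.5893% ≈ 82.6%

82.6%


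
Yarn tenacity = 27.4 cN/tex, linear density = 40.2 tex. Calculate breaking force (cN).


Formula: Breaking force = Tenacity * Linear density
F = 27.4 cN/tex * 40.2 tex
F = 1101.48 cN

1101.48 cN


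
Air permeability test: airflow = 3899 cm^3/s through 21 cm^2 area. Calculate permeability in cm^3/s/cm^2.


Formula: Air Permeability = Airflow / Test Area
AP = 3899 cm^3/s / 21 cm^2
AP = 185.7 cm^3/s/cm^2

185.7 cm^3/s/cm^2


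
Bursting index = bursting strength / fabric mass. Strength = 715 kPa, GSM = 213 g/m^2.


Formula: Bursting Index = Bursting Strength / Fabric GSM
BI = 715 kPa / 213 g/m^2
BI = 3.357 kPa/(g/m^2)

3.357 kPa/(g/m^2)


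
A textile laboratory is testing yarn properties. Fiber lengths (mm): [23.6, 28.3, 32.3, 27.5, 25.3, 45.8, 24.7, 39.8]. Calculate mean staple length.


Formula: Mean = sum of lengths / count
Sum = 23.6 + 28.3 + 32.3 + 27.5 + 25.3 + 45.8 + 24.7 + 39.8
Sum = 247.3 mm
Mean = 247.3 / 8 = 30.91 mm

30.91 mm


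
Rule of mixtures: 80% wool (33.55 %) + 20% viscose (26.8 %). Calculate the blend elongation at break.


Formula: Blend property = (fraction_A * property_A) + (fraction_B * property_B)
Step 1: Contribution A = 80/100 * 33.55 % = 26.84 %
Step 2: Contribution B = 20/100 * 26.8 % = 5.36 %
Step 3: Blend elongation at break = 26.84 + 5.36 = 32.2 %

32.2 %


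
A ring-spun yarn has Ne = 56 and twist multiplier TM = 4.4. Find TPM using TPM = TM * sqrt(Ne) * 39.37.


Formula: TPM = TM * sqrt(Ne) * 39.37
Step 1: sqrt(Ne) = sqrt(56) = 7.4833
Step 2: TM * sqrt(Ne) = 4.4 * 7.4833 = 32.9265
Step 3: TPM = 32.9265 * 39.37 = 1296 twists/m

1296 twists/m


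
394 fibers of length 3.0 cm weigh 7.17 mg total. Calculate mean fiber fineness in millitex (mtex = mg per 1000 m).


Formula: fineness (mtex) = mass (mg) / total length (km) = (mass_mg / total_length_m) * 1000
Step 1: Convert fiber length: 3.0 cm = 0.03 m
Step 2: Total fiber length = 394 * 0.03 = 11.82 m
Step 3: Linear density = 7.17 mg / 11.82 m = 0.6066 mg/m
Step 4: fineness = 0.6066 * 1000 = 606.6 mtex

606.6 mtex


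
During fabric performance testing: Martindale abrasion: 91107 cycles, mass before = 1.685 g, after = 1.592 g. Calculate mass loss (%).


Formula: Mass loss% = ((m_before - m_after) / m_before) * 100
Step 1: Mass loss = 1.685 - 1.592 = 0.093 g
Step 2: Ratio = 0.093 / 1.685 = 0.0551929
Step 3: Mass loss% = 0.0551929 * 100 = 5.51929% ≈ 5.52%

5.52%
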